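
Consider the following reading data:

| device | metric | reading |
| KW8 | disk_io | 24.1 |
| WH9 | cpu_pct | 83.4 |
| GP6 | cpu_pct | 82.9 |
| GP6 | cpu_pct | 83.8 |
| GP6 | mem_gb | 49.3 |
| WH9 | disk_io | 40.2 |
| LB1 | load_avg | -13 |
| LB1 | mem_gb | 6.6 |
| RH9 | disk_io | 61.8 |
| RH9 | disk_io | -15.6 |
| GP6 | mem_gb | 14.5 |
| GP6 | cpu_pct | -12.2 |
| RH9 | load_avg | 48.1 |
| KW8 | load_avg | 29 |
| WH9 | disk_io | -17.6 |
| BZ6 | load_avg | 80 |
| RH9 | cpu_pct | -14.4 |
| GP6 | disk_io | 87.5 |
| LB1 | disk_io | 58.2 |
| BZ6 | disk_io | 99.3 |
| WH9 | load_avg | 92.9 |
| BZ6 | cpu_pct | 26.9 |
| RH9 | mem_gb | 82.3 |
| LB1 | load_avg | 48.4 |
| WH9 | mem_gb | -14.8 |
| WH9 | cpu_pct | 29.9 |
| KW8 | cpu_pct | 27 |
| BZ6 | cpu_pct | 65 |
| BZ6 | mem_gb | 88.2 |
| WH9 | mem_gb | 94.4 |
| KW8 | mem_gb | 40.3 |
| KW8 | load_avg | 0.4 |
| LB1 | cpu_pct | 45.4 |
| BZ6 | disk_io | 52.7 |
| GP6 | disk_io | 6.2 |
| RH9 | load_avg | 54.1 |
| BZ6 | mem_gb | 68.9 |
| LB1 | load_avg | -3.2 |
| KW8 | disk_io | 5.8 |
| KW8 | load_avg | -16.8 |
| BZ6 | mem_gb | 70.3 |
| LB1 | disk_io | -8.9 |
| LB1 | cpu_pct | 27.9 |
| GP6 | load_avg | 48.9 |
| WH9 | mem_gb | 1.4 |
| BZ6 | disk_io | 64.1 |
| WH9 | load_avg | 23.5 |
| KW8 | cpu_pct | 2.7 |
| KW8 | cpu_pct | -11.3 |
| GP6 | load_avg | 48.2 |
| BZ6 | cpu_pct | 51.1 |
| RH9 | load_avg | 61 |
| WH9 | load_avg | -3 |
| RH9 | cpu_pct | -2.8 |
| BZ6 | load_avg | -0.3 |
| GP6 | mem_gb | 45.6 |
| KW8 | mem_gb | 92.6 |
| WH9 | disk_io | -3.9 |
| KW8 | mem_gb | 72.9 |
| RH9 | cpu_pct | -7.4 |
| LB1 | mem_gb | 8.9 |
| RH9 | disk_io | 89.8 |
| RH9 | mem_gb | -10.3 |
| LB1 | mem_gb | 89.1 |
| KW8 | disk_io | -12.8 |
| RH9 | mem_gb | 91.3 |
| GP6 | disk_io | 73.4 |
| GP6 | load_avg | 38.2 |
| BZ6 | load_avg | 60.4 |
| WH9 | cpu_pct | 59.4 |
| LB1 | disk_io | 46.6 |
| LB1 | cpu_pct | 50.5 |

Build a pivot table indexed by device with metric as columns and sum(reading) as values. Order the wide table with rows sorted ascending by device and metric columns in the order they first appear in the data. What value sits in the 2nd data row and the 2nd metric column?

154.5

With rows sorted ascending by device, row 2 is device=GP6. metric columns in first-appearance order: disk_io, cpu_pct, mem_gb, load_avg; column 2 is cpu_pct.
Long rows with device=GP6, metric=cpu_pct: 82.9 + 83.8 + -12.2 = 154.5.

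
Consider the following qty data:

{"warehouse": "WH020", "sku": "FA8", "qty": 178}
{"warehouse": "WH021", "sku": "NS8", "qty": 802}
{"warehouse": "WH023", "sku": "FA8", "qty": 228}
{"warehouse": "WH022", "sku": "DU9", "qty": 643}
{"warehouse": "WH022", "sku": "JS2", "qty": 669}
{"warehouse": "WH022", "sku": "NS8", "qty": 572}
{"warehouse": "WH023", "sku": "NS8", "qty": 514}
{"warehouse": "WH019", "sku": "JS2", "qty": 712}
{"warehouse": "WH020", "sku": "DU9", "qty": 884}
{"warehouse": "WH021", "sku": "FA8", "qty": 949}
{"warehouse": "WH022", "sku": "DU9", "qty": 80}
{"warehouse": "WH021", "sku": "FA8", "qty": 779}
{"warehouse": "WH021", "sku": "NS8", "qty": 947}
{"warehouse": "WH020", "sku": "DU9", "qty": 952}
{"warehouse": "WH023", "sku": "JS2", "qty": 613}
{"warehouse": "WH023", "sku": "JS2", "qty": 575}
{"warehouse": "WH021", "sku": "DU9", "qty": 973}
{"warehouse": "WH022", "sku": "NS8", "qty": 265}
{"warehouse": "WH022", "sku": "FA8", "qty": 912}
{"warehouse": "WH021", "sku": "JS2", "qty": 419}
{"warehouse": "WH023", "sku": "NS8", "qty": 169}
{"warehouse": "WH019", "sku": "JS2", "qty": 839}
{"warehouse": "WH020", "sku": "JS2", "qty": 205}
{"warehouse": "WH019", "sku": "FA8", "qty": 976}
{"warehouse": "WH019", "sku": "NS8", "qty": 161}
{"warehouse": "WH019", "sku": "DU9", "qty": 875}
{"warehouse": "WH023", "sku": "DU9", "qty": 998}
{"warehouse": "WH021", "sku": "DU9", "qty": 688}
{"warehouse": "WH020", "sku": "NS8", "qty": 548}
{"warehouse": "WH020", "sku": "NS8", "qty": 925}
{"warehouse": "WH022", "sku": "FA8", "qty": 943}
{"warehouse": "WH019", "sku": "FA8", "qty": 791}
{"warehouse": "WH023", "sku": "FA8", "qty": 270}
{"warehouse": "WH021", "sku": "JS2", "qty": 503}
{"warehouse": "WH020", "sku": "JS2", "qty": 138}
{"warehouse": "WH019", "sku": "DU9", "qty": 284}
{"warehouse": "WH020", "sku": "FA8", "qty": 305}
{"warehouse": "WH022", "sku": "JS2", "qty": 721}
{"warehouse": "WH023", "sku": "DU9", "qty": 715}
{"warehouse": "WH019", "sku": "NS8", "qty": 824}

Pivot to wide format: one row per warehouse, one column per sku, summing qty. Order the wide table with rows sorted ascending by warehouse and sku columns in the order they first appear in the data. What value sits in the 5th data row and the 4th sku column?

1188

With rows sorted ascending by warehouse, row 5 is warehouse=WH023. sku columns in first-appearance order: FA8, NS8, DU9, JS2; column 4 is JS2.
Long rows with warehouse=WH023, sku=JS2: 613 + 575 = 1188.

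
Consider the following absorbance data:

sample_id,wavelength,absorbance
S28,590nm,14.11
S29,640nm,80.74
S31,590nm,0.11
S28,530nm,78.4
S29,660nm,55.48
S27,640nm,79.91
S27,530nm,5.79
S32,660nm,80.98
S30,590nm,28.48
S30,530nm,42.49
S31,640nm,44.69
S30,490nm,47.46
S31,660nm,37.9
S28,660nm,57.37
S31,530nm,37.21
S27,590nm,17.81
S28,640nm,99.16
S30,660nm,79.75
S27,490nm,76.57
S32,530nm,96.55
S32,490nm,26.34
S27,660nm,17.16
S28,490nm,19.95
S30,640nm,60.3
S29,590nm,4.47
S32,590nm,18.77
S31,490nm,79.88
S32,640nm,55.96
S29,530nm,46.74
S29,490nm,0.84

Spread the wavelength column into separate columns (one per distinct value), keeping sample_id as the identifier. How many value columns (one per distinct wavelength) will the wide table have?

5

5 distinct wavelength values: 490nm, 530nm, 590nm, 640nm, 660nm.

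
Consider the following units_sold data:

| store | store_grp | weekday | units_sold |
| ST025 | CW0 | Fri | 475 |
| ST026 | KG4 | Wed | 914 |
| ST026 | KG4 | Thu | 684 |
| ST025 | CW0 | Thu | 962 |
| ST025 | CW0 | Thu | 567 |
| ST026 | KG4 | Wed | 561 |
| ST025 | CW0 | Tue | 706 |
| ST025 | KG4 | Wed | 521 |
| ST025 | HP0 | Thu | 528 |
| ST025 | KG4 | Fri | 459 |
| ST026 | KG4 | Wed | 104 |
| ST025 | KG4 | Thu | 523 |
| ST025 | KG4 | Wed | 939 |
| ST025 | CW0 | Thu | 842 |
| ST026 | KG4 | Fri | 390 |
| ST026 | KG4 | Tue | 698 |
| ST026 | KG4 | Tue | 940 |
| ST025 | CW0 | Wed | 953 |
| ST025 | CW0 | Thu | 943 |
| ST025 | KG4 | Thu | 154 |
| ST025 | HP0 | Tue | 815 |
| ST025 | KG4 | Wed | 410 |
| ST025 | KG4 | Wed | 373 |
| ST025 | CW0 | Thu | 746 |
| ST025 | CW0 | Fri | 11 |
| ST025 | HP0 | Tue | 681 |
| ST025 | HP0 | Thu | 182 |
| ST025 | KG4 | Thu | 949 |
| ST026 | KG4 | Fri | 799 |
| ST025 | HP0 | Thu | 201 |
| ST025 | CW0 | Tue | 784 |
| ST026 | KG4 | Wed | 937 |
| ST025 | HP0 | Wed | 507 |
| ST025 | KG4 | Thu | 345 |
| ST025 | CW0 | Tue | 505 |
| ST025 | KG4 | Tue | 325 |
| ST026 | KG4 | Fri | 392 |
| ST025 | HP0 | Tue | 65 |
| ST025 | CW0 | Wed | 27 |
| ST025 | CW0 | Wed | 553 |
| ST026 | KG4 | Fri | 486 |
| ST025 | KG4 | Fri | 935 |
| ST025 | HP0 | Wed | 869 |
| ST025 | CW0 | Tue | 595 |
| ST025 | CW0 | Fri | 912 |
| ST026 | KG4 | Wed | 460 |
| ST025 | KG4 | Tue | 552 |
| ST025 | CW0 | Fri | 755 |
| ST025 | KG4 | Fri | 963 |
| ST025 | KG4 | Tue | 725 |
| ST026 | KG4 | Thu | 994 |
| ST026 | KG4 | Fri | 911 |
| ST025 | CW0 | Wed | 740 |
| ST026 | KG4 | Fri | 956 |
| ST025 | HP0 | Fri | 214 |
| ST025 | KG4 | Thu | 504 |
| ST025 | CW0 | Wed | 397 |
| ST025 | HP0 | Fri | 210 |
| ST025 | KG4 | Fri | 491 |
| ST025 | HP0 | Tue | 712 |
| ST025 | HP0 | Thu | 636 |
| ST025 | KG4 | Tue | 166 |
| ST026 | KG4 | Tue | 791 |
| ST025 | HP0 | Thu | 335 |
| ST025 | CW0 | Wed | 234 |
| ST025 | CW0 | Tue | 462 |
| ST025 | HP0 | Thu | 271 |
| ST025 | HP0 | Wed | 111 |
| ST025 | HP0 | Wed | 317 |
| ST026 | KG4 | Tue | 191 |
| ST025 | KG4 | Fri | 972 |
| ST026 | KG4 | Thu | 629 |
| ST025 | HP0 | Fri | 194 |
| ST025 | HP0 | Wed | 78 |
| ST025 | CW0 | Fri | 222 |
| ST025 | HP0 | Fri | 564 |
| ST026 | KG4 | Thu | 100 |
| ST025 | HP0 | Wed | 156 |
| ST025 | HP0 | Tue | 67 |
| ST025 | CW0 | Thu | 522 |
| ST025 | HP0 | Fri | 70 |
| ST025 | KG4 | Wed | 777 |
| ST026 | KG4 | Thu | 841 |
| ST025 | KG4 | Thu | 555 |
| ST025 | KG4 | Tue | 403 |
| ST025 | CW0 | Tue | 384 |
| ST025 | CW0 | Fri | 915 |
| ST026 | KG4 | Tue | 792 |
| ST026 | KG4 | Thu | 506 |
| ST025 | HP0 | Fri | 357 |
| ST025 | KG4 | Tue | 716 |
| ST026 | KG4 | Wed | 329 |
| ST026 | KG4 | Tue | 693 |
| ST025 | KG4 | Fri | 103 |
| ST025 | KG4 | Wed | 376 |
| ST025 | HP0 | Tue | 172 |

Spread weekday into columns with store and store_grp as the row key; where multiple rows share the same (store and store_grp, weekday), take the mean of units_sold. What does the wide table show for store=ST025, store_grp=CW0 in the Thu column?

763.67

Rows with store=ST025, store_grp=CW0 and weekday=Thu: units_sold values are 962, 567, 842, 943, 746, 522.
(962 + 567 + 842 + 943 + 746 + 522) / 6 = 763.67.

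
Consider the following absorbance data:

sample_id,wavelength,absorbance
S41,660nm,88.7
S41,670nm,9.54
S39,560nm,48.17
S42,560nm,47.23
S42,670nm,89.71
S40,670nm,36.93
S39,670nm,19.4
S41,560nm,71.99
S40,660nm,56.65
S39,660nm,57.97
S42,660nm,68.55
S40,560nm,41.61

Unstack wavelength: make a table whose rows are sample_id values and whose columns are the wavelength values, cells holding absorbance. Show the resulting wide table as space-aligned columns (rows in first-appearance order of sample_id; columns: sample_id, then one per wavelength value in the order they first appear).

sample_id  660nm  670nm  560nm
S41        88.7   9.54   71.99
S39        57.97  19.4   48.17
S42        68.55  89.71  47.23
S40        56.65  36.93  41.61

Columns: sample_id plus the 3 distinct wavelength values (660nm, 670nm, 560nm).
For example, row S41 column 660nm takes absorbance=88.7 from the long row (S41, 660nm).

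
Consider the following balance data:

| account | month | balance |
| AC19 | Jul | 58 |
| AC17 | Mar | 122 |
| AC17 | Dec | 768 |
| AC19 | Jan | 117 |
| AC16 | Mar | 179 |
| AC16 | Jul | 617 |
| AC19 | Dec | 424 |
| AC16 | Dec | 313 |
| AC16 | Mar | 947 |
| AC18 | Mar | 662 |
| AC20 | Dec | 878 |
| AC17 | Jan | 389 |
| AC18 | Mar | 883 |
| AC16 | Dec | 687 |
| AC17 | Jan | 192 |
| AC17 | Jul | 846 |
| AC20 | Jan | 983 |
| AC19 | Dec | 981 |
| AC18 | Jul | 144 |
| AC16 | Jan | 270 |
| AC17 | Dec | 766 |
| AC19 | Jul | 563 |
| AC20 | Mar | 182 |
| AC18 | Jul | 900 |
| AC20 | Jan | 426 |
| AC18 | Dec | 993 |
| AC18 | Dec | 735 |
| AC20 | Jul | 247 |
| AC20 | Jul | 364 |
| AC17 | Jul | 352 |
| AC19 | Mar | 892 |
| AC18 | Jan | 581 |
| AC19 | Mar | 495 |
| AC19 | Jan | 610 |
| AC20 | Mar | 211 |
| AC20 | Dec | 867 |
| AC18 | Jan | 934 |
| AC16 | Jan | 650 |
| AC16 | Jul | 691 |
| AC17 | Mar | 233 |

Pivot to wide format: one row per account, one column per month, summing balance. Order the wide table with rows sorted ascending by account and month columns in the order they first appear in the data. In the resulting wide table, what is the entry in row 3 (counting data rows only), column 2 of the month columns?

With rows sorted ascending by account, row 3 is account=AC18. month columns in first-appearance order: Jul, Mar, Dec, Jan; column 2 is Mar.
Long rows with account=AC18, month=Mar: 662 + 883 = 1545.

1545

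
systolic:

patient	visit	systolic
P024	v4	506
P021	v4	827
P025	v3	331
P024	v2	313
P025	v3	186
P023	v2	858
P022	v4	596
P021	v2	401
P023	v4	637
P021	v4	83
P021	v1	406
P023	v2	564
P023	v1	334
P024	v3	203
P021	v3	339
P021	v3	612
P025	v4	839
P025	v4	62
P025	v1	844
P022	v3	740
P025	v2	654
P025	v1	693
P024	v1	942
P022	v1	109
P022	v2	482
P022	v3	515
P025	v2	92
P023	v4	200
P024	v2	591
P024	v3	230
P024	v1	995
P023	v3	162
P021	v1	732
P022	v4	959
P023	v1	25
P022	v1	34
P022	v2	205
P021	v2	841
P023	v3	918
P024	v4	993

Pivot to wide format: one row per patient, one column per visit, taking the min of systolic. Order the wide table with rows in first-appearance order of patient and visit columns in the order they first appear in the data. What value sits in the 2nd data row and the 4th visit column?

406

With rows in first-appearance order of patient, row 2 is patient=P021. visit columns in first-appearance order: v4, v3, v2, v1; column 4 is v1.
Long rows with patient=P021, visit=v1: min(406, 732) = 406.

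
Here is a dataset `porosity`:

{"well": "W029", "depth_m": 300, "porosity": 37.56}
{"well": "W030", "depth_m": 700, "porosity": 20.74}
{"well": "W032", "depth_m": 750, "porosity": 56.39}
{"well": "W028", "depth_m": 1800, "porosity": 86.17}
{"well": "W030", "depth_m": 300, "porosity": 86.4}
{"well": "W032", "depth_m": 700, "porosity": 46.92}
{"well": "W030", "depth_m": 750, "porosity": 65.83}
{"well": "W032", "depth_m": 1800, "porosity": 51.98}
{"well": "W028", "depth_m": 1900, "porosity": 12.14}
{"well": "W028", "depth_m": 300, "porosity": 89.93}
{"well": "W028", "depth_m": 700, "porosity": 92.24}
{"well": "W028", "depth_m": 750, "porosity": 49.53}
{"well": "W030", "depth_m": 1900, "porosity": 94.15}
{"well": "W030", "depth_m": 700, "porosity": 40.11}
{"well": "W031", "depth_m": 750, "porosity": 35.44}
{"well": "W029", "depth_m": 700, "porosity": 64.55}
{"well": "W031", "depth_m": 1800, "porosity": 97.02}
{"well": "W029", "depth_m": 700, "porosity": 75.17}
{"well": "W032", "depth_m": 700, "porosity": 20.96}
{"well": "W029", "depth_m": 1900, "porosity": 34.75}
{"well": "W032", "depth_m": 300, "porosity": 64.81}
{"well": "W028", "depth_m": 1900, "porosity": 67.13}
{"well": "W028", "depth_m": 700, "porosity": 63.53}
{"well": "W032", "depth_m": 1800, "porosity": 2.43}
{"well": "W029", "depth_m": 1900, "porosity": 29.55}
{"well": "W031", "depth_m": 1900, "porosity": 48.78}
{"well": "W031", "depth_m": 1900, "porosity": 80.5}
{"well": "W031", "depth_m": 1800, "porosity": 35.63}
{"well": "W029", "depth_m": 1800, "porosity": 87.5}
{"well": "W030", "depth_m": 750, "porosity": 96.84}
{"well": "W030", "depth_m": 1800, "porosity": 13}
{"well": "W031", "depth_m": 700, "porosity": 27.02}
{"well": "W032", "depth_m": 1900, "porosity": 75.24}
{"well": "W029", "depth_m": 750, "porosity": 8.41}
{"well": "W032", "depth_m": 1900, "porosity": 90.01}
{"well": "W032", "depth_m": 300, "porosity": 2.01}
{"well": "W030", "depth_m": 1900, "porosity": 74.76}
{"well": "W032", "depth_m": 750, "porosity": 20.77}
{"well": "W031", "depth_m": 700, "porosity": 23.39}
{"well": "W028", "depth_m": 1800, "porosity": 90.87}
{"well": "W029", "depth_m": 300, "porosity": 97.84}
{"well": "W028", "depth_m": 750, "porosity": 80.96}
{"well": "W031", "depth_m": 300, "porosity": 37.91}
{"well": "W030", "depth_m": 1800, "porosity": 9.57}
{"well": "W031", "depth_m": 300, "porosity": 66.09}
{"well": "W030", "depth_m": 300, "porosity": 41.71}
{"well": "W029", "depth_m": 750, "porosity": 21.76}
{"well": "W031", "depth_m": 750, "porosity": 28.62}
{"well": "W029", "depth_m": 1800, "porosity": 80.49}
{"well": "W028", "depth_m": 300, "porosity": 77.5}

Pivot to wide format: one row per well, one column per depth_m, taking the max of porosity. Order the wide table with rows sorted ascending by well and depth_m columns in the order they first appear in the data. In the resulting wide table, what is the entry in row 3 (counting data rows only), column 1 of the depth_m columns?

86.4

With rows sorted ascending by well, row 3 is well=W030. depth_m columns in first-appearance order: 300, 700, 750, 1800, 1900; column 1 is 300.
Long rows with well=W030, depth_m=300: max(86.4, 41.71) = 86.4.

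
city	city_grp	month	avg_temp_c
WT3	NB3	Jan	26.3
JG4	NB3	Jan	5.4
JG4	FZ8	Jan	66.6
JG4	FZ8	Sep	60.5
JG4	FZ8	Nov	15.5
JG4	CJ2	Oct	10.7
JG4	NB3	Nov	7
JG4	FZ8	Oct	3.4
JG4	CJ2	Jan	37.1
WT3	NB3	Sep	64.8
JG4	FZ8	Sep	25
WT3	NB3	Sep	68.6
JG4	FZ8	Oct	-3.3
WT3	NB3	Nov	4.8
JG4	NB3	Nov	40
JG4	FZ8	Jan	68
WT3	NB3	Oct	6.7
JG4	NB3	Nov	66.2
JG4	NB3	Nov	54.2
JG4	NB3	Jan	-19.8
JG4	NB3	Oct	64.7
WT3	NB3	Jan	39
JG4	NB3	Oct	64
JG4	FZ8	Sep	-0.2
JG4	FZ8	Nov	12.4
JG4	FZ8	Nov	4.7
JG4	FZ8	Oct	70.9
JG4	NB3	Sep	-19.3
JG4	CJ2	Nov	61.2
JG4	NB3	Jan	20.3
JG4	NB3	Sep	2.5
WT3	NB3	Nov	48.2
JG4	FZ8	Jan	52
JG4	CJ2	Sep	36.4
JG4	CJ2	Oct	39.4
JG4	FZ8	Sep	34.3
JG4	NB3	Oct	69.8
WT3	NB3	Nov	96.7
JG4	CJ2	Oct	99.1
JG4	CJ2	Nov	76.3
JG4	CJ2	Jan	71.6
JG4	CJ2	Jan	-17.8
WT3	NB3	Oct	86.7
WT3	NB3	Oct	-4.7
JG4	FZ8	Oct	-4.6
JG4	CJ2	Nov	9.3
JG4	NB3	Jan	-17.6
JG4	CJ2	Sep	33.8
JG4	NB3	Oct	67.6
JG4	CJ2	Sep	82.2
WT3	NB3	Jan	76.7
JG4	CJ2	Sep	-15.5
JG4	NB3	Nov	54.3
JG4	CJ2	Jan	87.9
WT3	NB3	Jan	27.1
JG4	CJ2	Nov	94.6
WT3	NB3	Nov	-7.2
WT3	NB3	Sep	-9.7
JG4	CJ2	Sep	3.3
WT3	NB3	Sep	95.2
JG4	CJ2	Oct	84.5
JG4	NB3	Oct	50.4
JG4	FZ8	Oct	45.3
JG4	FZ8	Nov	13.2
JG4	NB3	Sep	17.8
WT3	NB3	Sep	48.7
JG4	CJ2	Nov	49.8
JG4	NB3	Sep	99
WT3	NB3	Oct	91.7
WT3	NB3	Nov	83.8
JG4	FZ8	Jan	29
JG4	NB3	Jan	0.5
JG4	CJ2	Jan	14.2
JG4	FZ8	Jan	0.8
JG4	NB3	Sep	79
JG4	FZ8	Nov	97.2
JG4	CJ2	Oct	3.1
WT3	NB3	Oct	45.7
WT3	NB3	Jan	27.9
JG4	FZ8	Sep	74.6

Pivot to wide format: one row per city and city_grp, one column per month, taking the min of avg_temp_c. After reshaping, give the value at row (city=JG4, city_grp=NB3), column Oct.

Rows with city=JG4, city_grp=NB3 and month=Oct: avg_temp_c values are 64.7, 64, 69.8, 67.6, 50.4.
min(64.7, 64, 69.8, 67.6, 50.4) = 50.4.

50.4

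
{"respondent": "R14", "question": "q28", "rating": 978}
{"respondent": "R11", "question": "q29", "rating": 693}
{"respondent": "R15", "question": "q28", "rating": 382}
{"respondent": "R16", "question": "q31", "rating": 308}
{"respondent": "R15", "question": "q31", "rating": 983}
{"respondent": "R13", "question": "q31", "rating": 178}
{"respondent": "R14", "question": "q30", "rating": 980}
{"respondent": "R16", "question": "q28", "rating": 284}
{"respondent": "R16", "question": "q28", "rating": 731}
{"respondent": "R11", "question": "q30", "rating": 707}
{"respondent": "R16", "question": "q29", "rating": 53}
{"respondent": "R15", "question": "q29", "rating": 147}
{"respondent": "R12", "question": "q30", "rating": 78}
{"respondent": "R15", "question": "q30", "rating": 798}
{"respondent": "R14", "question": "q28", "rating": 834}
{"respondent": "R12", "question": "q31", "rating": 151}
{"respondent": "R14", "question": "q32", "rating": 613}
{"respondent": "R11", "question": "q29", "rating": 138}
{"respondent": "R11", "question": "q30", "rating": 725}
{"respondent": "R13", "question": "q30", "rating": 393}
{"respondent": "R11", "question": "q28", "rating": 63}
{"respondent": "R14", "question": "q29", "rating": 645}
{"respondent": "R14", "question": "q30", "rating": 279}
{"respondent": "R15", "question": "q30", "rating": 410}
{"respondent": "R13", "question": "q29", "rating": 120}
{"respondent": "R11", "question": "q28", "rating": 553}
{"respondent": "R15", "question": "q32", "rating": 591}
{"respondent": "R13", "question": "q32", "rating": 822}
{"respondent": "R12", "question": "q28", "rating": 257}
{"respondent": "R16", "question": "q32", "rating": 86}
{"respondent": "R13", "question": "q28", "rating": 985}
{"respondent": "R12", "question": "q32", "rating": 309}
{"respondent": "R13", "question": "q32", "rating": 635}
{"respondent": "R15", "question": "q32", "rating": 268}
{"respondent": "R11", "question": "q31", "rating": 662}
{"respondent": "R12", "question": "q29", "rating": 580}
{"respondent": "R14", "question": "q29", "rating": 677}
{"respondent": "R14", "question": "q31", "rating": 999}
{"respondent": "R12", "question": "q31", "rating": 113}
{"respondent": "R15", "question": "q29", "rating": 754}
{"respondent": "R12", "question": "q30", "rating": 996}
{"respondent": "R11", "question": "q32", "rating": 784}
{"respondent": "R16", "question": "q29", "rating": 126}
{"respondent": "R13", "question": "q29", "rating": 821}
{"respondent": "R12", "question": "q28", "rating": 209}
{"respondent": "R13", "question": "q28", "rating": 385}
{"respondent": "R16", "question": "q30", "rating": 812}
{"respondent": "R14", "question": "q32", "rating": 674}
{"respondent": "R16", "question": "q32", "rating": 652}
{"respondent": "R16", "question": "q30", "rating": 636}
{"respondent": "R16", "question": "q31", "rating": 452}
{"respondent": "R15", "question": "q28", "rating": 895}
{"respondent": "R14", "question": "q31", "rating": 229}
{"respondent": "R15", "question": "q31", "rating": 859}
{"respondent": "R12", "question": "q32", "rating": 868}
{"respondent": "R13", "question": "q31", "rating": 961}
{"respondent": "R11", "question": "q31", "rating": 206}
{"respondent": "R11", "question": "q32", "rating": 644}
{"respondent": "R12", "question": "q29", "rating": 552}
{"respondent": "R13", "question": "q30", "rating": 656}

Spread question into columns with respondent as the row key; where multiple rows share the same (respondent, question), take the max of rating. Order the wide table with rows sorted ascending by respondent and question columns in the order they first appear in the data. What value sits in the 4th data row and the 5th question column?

674

With rows sorted ascending by respondent, row 4 is respondent=R14. question columns in first-appearance order: q28, q29, q31, q30, q32; column 5 is q32.
Long rows with respondent=R14, question=q32: max(613, 674) = 674.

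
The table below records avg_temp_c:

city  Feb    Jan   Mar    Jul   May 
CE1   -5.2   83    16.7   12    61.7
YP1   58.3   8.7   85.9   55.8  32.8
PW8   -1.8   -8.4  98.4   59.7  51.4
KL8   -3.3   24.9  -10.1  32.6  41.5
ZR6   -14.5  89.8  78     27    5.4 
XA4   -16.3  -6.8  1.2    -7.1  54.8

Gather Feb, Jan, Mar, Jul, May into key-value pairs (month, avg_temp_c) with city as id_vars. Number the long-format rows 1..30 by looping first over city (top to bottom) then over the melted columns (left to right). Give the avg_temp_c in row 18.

-10.1

30 rows total (6 × 5). Row 18: index ⌊(18-1)/5⌋ = 3 into city → KL8; (18-1) mod 5 = 2 into the melted columns → Mar.
So row 18 is (KL8, Mar, -10.1); avg_temp_c = -10.1.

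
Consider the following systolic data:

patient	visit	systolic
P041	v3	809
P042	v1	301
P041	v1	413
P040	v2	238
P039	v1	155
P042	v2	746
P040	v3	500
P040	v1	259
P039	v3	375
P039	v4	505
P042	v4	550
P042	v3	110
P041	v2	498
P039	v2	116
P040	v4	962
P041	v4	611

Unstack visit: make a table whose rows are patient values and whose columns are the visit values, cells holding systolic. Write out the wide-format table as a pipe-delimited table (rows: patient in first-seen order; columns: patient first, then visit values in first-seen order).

Columns: patient plus the 4 distinct visit values (v3, v1, v2, v4).
For example, row P041 column v3 takes systolic=809 from the long row (P041, v3).

| patient | v3 | v1 | v2 | v4 |
| P041 | 809 | 413 | 498 | 611 |
| P042 | 110 | 301 | 746 | 550 |
| P040 | 500 | 259 | 238 | 962 |
| P039 | 375 | 155 | 116 | 505 |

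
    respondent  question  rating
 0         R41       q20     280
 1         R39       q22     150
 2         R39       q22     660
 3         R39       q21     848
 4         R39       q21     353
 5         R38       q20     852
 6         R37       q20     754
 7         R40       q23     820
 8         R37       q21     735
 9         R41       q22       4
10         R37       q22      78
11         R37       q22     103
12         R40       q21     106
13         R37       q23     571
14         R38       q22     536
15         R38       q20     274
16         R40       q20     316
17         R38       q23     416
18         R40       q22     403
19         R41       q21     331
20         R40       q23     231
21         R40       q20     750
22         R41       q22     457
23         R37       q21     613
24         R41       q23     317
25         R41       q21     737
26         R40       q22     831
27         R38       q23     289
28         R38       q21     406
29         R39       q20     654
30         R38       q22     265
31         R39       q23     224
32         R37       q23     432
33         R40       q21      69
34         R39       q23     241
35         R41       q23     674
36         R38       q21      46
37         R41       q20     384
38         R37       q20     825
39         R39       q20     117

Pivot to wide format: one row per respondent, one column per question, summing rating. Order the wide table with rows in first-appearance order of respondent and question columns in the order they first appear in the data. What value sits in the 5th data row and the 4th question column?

With rows in first-appearance order of respondent, row 5 is respondent=R40. question columns in first-appearance order: q20, q22, q21, q23; column 4 is q23.
Long rows with respondent=R40, question=q23: 820 + 231 = 1051.

1051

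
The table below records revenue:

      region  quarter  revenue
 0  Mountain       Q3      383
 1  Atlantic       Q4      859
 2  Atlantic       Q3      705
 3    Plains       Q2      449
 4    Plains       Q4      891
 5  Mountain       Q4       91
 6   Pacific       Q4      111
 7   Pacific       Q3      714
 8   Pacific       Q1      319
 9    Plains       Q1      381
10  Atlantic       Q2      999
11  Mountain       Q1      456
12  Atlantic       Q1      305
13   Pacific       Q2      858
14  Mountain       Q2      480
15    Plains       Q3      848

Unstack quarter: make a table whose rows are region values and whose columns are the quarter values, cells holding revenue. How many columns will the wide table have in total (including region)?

1 column for region plus 4 distinct quarter values → 5 columns.

5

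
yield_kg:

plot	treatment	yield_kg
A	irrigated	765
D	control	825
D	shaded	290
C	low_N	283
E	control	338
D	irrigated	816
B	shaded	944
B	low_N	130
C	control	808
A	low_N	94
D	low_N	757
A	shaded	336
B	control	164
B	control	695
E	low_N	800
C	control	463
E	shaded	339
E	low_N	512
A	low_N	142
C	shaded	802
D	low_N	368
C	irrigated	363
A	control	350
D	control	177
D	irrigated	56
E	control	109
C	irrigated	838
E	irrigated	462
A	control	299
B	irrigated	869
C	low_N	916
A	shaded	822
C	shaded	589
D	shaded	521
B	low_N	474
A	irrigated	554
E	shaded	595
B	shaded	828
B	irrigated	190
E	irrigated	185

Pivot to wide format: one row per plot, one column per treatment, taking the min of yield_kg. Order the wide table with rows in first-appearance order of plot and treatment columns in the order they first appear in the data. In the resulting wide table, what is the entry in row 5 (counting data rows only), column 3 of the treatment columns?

828

With rows in first-appearance order of plot, row 5 is plot=B. treatment columns in first-appearance order: irrigated, control, shaded, low_N; column 3 is shaded.
Long rows with plot=B, treatment=shaded: min(944, 828) = 828.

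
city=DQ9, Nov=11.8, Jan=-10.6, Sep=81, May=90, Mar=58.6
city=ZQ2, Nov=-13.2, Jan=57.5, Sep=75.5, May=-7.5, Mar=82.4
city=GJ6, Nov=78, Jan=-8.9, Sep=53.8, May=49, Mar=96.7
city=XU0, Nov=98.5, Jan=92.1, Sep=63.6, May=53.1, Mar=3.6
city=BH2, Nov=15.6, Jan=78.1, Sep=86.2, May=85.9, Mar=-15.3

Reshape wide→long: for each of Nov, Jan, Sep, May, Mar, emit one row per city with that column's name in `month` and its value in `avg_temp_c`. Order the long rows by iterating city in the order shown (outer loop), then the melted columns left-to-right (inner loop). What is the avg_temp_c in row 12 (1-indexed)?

25 rows total (5 × 5). Row 12: index ⌊(12-1)/5⌋ = 2 into city → GJ6; (12-1) mod 5 = 1 into the melted columns → Jan.
So row 12 is (GJ6, Jan, -8.9); avg_temp_c = -8.9.

-8.9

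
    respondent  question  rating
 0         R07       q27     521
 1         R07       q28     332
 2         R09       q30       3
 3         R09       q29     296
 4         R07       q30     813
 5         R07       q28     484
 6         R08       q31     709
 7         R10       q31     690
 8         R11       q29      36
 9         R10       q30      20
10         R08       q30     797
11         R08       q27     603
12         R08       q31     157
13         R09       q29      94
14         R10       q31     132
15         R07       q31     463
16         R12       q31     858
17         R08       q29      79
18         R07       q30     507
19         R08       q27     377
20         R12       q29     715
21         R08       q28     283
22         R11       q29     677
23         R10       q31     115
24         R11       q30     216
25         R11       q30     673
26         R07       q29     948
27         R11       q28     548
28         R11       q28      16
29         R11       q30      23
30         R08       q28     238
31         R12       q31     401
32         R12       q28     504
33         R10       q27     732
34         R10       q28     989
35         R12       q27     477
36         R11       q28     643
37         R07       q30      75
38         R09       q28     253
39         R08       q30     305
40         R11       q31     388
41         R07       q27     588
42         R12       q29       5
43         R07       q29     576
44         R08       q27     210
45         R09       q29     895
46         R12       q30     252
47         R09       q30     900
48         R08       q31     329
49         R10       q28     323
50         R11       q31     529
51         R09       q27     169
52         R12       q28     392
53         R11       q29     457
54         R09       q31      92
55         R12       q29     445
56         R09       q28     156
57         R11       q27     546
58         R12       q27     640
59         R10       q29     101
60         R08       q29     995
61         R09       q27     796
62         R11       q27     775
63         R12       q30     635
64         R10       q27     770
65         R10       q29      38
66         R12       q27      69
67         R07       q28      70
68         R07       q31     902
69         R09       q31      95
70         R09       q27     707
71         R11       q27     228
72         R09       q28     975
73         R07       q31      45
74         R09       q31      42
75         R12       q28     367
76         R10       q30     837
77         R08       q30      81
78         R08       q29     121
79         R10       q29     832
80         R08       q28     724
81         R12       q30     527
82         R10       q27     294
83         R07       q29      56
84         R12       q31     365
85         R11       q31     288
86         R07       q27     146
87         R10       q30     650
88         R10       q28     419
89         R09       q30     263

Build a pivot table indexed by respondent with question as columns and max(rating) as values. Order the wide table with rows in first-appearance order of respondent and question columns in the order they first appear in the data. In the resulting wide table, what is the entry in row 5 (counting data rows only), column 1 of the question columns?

775

With rows in first-appearance order of respondent, row 5 is respondent=R11. question columns in first-appearance order: q27, q28, q30, q29, q31; column 1 is q27.
Long rows with respondent=R11, question=q27: max(546, 775, 228) = 775.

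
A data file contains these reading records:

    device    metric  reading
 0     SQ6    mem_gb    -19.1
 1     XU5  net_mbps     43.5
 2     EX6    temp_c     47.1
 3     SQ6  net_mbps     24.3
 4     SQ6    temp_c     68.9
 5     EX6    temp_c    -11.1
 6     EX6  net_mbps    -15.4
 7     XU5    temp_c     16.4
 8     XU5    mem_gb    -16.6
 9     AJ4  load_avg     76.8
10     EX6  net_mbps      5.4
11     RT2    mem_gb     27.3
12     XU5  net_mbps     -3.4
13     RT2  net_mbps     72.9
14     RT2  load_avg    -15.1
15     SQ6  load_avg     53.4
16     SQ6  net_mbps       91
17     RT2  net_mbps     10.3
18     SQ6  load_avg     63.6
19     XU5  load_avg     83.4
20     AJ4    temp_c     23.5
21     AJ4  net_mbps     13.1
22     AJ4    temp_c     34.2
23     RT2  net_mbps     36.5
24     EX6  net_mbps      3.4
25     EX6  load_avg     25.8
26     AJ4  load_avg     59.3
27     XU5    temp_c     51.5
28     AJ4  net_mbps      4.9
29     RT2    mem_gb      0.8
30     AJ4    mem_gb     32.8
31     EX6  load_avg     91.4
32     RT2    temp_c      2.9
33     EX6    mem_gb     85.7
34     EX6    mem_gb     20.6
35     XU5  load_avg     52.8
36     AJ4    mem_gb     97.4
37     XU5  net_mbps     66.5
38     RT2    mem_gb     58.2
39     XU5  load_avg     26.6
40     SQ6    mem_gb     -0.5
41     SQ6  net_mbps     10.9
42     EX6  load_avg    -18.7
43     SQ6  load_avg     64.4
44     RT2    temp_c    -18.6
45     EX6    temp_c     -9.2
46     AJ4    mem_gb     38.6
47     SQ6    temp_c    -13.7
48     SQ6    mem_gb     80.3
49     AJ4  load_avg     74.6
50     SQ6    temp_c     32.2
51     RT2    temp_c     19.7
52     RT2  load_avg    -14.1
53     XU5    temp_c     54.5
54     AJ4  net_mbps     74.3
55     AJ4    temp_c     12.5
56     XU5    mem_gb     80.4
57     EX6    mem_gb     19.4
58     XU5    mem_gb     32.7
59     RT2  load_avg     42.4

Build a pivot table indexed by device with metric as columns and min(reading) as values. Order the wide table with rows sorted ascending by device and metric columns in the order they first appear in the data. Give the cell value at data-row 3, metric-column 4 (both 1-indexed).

-15.1

With rows sorted ascending by device, row 3 is device=RT2. metric columns in first-appearance order: mem_gb, net_mbps, temp_c, load_avg; column 4 is load_avg.
Long rows with device=RT2, metric=load_avg: min(-15.1, -14.1, 42.4) = -15.1.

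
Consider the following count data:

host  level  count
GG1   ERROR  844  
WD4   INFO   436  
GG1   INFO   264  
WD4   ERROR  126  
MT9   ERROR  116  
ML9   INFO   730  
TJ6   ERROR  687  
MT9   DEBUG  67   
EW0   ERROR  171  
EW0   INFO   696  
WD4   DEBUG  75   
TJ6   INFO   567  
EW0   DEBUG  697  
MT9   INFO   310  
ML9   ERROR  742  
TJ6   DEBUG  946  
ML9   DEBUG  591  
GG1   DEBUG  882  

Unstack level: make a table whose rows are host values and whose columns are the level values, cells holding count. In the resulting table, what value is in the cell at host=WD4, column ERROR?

126

Wide layout: rows indexed by host, columns are the 3 distinct level values (ERROR, INFO, DEBUG).
Cell (host=WD4, level=ERROR) draws from the long row where host=WD4 and level=ERROR, which has count=126.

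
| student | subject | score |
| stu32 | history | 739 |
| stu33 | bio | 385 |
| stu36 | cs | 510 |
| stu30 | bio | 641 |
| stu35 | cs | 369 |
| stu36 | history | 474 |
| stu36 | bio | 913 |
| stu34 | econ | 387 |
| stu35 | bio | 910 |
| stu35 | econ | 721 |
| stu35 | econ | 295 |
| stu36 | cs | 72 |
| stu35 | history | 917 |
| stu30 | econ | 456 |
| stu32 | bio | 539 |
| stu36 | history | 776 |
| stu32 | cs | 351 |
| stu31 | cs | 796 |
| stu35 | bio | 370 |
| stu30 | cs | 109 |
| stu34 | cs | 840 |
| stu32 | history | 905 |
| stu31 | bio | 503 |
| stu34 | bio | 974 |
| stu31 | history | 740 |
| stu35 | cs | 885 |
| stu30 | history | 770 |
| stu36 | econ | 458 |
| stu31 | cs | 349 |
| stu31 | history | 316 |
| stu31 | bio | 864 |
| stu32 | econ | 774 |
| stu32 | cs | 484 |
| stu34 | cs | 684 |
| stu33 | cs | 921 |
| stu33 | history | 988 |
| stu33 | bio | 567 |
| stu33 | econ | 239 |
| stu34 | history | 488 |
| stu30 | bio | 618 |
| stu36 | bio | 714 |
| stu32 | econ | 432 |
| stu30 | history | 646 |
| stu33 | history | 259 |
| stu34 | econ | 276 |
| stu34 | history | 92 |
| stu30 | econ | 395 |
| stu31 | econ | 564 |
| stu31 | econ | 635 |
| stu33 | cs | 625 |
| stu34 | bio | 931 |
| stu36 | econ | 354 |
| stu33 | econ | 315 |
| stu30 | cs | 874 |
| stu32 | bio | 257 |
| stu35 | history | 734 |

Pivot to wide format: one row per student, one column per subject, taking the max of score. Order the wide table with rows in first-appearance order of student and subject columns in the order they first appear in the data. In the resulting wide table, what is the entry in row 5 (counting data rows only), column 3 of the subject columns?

885

With rows in first-appearance order of student, row 5 is student=stu35. subject columns in first-appearance order: history, bio, cs, econ; column 3 is cs.
Long rows with student=stu35, subject=cs: max(369, 885) = 885.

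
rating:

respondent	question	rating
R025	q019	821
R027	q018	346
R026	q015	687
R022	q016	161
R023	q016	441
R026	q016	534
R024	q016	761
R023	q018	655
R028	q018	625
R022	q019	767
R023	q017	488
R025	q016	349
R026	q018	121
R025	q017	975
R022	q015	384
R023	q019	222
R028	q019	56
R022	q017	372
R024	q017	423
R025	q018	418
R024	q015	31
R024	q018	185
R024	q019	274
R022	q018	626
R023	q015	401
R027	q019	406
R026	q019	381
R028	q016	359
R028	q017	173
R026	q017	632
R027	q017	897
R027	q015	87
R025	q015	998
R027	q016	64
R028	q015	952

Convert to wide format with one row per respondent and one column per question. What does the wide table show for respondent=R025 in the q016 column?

349

Wide layout: rows indexed by respondent, columns are the 5 distinct question values (q019, q018, q015, q016, q017).
Cell (respondent=R025, question=q016) draws from the long row where respondent=R025 and question=q016, which has rating=349.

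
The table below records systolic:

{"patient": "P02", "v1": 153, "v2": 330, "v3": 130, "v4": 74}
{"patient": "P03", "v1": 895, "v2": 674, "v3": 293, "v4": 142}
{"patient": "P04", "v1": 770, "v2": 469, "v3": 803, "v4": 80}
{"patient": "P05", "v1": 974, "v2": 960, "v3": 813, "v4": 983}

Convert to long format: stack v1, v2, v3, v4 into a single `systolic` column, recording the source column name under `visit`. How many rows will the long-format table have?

16

4 patient values × 4 melted columns = 16 rows.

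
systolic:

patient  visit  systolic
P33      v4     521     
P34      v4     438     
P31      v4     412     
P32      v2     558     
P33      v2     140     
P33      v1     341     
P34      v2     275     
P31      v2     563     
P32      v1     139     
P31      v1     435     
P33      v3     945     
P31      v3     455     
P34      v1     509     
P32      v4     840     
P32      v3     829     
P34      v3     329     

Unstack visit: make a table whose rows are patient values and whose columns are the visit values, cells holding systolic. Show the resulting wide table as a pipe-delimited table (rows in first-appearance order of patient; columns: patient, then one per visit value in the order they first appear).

Columns: patient plus the 4 distinct visit values (v4, v2, v1, v3).
For example, row P33 column v4 takes systolic=521 from the long row (P33, v4).

| patient | v4 | v2 | v1 | v3 |
| P33 | 521 | 140 | 341 | 945 |
| P34 | 438 | 275 | 509 | 329 |
| P31 | 412 | 563 | 435 | 455 |
| P32 | 840 | 558 | 139 | 829 |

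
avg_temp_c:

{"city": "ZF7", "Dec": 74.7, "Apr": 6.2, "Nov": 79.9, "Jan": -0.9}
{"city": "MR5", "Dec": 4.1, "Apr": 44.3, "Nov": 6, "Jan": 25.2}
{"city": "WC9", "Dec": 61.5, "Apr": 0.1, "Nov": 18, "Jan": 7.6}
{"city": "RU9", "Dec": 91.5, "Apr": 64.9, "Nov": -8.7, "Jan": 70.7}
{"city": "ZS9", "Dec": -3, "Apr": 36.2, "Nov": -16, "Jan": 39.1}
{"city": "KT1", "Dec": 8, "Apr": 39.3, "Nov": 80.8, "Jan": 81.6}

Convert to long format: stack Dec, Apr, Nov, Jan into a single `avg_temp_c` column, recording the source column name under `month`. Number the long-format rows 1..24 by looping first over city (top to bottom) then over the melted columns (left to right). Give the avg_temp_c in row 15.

-8.7

24 rows total (6 × 4). Row 15: index ⌊(15-1)/4⌋ = 3 into city → RU9; (15-1) mod 4 = 2 into the melted columns → Nov.
So row 15 is (RU9, Nov, -8.7); avg_temp_c = -8.7.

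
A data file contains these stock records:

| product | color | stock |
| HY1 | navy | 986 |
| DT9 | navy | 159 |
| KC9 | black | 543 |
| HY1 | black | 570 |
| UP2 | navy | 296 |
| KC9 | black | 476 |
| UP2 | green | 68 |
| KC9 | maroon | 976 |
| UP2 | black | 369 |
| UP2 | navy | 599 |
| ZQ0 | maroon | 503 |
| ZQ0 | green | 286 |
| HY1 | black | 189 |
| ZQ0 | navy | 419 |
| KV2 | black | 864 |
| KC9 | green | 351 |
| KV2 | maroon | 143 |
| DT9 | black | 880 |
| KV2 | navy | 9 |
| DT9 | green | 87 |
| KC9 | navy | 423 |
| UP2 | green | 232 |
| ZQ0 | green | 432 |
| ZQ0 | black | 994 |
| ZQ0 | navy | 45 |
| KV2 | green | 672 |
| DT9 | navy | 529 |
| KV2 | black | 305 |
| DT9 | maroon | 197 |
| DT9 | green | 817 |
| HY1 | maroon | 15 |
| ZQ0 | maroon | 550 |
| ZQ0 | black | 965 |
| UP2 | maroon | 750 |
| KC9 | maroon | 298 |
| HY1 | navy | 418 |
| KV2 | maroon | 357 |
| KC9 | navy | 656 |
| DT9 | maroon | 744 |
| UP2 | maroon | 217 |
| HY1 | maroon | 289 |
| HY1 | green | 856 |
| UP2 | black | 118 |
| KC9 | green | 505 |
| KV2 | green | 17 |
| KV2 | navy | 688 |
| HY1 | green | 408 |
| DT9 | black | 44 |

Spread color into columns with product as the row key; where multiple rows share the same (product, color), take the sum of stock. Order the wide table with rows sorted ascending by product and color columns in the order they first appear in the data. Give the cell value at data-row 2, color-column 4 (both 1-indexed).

304

With rows sorted ascending by product, row 2 is product=HY1. color columns in first-appearance order: navy, black, green, maroon; column 4 is maroon.
Long rows with product=HY1, color=maroon: 15 + 289 = 304.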